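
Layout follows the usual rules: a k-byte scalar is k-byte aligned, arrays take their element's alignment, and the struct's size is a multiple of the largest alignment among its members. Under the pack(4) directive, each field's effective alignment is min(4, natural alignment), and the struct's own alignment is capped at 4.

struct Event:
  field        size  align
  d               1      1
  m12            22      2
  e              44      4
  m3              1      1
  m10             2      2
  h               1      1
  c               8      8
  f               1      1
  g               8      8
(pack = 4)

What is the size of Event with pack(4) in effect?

@0: d [1B, align 1] → 1
+1 pad (align 2)
@2: m12 [22B, align 2] → 24
@24: e [44B, align 4] → 68
@68: m3 [1B, align 1] → 69
+1 pad (align 2)
@70: m10 [2B, align 2] → 72
@72: h [1B, align 1] → 73
+3 pad (align 4)
@76: c [8B, align 4] → 84
@84: f [1B, align 1] → 85
+3 pad (align 4)
@88: g [8B, align 4] → 96
size 96, align 4

96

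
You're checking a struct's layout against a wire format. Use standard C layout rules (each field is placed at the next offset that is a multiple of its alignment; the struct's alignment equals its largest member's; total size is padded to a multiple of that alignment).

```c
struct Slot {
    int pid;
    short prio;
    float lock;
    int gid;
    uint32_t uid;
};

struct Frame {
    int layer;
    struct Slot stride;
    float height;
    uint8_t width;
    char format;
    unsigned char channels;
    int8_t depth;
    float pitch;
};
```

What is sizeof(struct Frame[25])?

Slot: @0: pid [4B, align 4] → 4; @4: prio [2B, align 2] → 6; +2 pad (align 4); @8: lock [4B, align 4] → 12; @12: gid [4B, align 4] → 16; @16: uid [4B, align 4] → 20; size 20, align 4
@0: layer [4B, align 4] → 4
@4: stride [20B, align 4] → 24
@24: height [4B, align 4] → 28
@28: width [1B, align 1] → 29
@29: format [1B, align 1] → 30
@30: channels [1B, align 1] → 31
@31: depth [1B, align 1] → 32
@32: pitch [4B, align 4] → 36
size 36, align 4
array of 25: 25 × 36 = 900

900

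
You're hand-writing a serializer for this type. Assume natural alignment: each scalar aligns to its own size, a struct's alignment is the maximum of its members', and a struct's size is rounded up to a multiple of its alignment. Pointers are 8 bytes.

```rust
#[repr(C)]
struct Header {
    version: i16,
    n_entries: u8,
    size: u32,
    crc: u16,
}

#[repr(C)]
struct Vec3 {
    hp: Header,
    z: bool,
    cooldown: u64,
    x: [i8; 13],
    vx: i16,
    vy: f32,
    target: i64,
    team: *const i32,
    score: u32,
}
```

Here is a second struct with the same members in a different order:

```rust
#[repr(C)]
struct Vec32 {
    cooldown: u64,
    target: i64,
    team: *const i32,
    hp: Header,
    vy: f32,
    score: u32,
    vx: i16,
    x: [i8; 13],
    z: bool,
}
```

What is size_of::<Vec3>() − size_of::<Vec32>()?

8

Header: @0: version [2B, align 2] → 2; @2: n_entries [1B, align 1] → 3; +1 pad (align 4); @4: size [4B, align 4] → 8; @8: crc [2B, align 2] → 10; +2 tail pad (align 4); size 12, align 4
@0: hp [12B, align 4] → 12
@12: z [1B, align 1] → 13
+3 pad (align 8)
@16: cooldown [8B, align 8] → 24
@24: x [13B, align 1] → 37
+1 pad (align 2)
@38: vx [2B, align 2] → 40
@40: vy [4B, align 4] → 44
+4 pad (align 8)
@48: target [8B, align 8] → 56
@56: team [8B, align 8] → 64
@64: score [4B, align 4] → 68
+4 tail pad (align 8)
size 72, align 8
— Vec32 —
@0: cooldown [8B, align 8] → 8
@8: target [8B, align 8] → 16
@16: team [8B, align 8] → 24
@24: hp [12B, align 4] → 36
@36: vy [4B, align 4] → 40
@40: score [4B, align 4] → 44
@44: vx [2B, align 2] → 46
@46: x [13B, align 1] → 59
@59: z [1B, align 1] → 60
+4 tail pad (align 8)
size 64, align 8
72 − 64 = 8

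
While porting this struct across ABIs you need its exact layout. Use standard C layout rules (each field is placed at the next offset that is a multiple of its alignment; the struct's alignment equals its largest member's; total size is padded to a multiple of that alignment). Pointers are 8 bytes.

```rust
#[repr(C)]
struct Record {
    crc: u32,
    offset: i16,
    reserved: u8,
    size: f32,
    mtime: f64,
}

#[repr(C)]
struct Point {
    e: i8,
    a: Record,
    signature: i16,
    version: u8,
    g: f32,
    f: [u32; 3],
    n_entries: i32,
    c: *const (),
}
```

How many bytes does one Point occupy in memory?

Record: crc at 0 (size 4, align 4) → ends 4; offset at 4 (size 2, align 2) → ends 6; reserved at 6 (size 1, align 1) → ends 7; pad 1 to align 4 for size; size at 8 (size 4, align 4) → ends 12; pad 4 to align 8 for mtime; mtime at 16 (size 8, align 8) → ends 24; total 24 bytes, alignment 8
e at 0 (size 1, align 1) → ends 1
pad 7 to align 8 for a
a at 8 (size 24, align 8) → ends 32
signature at 32 (size 2, align 2) → ends 34
version at 34 (size 1, align 1) → ends 35
pad 1 to align 4 for g
g at 36 (size 4, align 4) → ends 40
f at 40 (size 12, align 4) → ends 52
n_entries at 52 (size 4, align 4) → ends 56
c at 56 (size 8, align 8) → ends 64
total 64 bytes, alignment 8

64 bytes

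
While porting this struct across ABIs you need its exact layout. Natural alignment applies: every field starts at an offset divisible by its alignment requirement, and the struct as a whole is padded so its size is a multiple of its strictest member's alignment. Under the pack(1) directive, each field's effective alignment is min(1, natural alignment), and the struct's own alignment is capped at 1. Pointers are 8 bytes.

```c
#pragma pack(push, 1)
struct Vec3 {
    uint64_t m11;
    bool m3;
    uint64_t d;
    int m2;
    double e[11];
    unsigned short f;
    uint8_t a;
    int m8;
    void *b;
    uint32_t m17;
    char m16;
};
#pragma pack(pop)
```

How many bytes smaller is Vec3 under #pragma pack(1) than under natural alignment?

15

natural layout:
  m11 at 0 (size 8, align 8) → ends 8
  m3 at 8 (size 1, align 1) → ends 9
  pad 7 to align 8 for d
  d at 16 (size 8, align 8) → ends 24
  m2 at 24 (size 4, align 4) → ends 28
  pad 4 to align 8 for e
  e at 32 (size 88, align 8) → ends 120
  f at 120 (size 2, align 2) → ends 122
  a at 122 (size 1, align 1) → ends 123
  pad 1 to align 4 for m8
  m8 at 124 (size 4, align 4) → ends 128
  b at 128 (size 8, align 8) → ends 136
  m17 at 136 (size 4, align 4) → ends 140
  m16 at 140 (size 1, align 1) → ends 141
  tail pad 3 to reach multiple of 8
  total 144 bytes, alignment 8
packed(1) layout:
  m11 at 0 (size 8, align 1) → ends 8
  m3 at 8 (size 1, align 1) → ends 9
  d at 9 (size 8, align 1) → ends 17
  m2 at 17 (size 4, align 1) → ends 21
  e at 21 (size 88, align 1) → ends 109
  f at 109 (size 2, align 1) → ends 111
  a at 111 (size 1, align 1) → ends 112
  m8 at 112 (size 4, align 1) → ends 116
  b at 116 (size 8, align 1) → ends 124
  m17 at 124 (size 4, align 1) → ends 128
  m16 at 128 (size 1, align 1) → ends 129
  total 129 bytes, alignment 1
144 − 129 = 15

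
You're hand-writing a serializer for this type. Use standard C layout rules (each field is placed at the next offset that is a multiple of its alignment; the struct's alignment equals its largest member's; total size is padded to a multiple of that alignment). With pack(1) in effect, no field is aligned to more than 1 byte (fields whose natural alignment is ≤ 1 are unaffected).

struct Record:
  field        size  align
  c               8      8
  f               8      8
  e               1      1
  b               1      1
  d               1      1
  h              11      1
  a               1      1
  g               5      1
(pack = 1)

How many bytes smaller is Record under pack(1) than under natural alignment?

4

natural layout:
  c at 0 (size 8, align 8) → ends 8
  f at 8 (size 8, align 8) → ends 16
  e at 16 (size 1, align 1) → ends 17
  b at 17 (size 1, align 1) → ends 18
  d at 18 (size 1, align 1) → ends 19
  h at 19 (size 11, align 1) → ends 30
  a at 30 (size 1, align 1) → ends 31
  g at 31 (size 5, align 1) → ends 36
  tail pad 4 to reach multiple of 8
  total 40 bytes, alignment 8
packed(1) layout:
  c at 0 (size 8, align 1) → ends 8
  f at 8 (size 8, align 1) → ends 16
  e at 16 (size 1, align 1) → ends 17
  b at 17 (size 1, align 1) → ends 18
  d at 18 (size 1, align 1) → ends 19
  h at 19 (size 11, align 1) → ends 30
  a at 30 (size 1, align 1) → ends 31
  g at 31 (size 5, align 1) → ends 36
  total 36 bytes, alignment 1
40 − 36 = 4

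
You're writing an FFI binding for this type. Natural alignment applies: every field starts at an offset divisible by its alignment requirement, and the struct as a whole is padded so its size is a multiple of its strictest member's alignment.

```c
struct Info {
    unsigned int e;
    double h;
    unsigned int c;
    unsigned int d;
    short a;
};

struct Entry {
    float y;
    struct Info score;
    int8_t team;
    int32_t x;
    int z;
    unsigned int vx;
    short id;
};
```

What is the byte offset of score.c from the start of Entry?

Info: @0: e [4B, align 4] → 4; +4 pad (align 8); @8: h [8B, align 8] → 16; @16: c [4B, align 4] → 20; @20: d [4B, align 4] → 24; @24: a [2B, align 2] → 26; +6 tail pad (align 8); size 32, align 8
@0: y [4B, align 4] → 4
+4 pad (align 8)
@8: score [32B, align 8] → 40
within Info: c at 16
8 + 16 = 24

24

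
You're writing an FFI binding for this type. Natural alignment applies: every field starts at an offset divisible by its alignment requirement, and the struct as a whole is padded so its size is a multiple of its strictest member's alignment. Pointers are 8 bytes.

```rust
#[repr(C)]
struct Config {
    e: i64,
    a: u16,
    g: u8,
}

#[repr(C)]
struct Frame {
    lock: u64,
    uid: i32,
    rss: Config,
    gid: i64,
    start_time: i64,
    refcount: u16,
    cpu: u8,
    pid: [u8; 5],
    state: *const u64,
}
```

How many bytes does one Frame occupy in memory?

64

Config: e at 0 (size 8, align 8) → ends 8; a at 8 (size 2, align 2) → ends 10; g at 10 (size 1, align 1) → ends 11; tail pad 5 to reach multiple of 8; total 16 bytes, alignment 8
lock at 0 (size 8, align 8) → ends 8
uid at 8 (size 4, align 4) → ends 12
pad 4 to align 8 for rss
rss at 16 (size 16, align 8) → ends 32
gid at 32 (size 8, align 8) → ends 40
start_time at 40 (size 8, align 8) → ends 48
refcount at 48 (size 2, align 2) → ends 50
cpu at 50 (size 1, align 1) → ends 51
pid at 51 (size 5, align 1) → ends 56
state at 56 (size 8, align 8) → ends 64
total 64 bytes, alignment 8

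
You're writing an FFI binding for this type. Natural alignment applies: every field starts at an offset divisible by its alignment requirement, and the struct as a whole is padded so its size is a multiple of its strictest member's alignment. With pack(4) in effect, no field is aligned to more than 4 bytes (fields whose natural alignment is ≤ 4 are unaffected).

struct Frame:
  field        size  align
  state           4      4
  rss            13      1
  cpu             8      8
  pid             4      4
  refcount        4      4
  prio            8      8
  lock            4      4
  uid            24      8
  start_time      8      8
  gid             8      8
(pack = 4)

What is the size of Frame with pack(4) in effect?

88

0..4  state  (4B, 4-aligned)
4..17  rss  (13B, 1-aligned)
17..20  -- padding (3B)
20..28  cpu  (8B, 4-aligned)
28..32  pid  (4B, 4-aligned)
32..36  refcount  (4B, 4-aligned)
36..44  prio  (8B, 4-aligned)
44..48  lock  (4B, 4-aligned)
48..72  uid  (24B, 4-aligned)
72..80  start_time  (8B, 4-aligned)
80..88  gid  (8B, 4-aligned)
sizeof = 88, alignof = 4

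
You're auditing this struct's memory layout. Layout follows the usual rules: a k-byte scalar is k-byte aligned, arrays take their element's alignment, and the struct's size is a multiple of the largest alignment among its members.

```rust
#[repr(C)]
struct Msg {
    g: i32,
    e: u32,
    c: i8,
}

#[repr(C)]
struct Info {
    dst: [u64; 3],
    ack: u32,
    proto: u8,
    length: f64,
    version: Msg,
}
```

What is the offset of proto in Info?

Msg: @0: g [4B, align 4] → 4; @4: e [4B, align 4] → 8; @8: c [1B, align 1] → 9; +3 tail pad (align 4); size 12, align 4
@0: dst [24B, align 8] → 24
@24: ack [4B, align 4] → 28
@28: proto [1B, align 1] → 29

28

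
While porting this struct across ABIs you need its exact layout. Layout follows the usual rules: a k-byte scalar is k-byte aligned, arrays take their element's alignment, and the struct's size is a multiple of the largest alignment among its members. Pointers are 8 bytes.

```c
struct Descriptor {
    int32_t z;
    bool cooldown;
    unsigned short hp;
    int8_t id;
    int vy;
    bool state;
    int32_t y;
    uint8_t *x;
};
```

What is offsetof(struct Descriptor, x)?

24

@0: z [4B, align 4] → 4
@4: cooldown [1B, align 1] → 5
+1 pad (align 2)
@6: hp [2B, align 2] → 8
@8: id [1B, align 1] → 9
+3 pad (align 4)
@12: vy [4B, align 4] → 16
@16: state [1B, align 1] → 17
+3 pad (align 4)
@20: y [4B, align 4] → 24
@24: x [8B, align 8] → 32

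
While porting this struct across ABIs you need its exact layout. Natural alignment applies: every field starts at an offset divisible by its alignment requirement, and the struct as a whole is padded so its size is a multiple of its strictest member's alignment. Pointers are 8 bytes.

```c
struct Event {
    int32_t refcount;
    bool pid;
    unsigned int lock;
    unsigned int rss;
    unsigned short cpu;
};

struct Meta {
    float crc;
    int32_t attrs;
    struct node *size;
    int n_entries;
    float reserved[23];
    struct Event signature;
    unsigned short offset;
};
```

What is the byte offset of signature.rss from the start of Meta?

Event: @0: refcount [4B, align 4] → 4; @4: pid [1B, align 1] → 5; +3 pad (align 4); @8: lock [4B, align 4] → 12; @12: rss [4B, align 4] → 16; @16: cpu [2B, align 2] → 18; +2 tail pad (align 4); size 20, align 4
@0: crc [4B, align 4] → 4
@4: attrs [4B, align 4] → 8
@8: size [8B, align 8] → 16
@16: n_entries [4B, align 4] → 20
@20: reserved [92B, align 4] → 112
@112: signature [20B, align 4] → 132
within Event: rss at 12
112 + 12 = 124

124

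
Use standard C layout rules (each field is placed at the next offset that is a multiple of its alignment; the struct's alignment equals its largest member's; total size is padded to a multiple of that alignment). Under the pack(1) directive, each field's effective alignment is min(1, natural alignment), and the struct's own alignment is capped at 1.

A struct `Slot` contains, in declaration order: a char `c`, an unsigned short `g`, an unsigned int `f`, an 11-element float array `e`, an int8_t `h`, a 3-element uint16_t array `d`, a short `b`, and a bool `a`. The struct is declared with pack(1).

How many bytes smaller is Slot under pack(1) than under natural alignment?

3

natural layout:
  @0: c [1B, align 1] → 1
  +1 pad (align 2)
  @2: g [2B, align 2] → 4
  @4: f [4B, align 4] → 8
  @8: e [44B, align 4] → 52
  @52: h [1B, align 1] → 53
  +1 pad (align 2)
  @54: d [6B, align 2] → 60
  @60: b [2B, align 2] → 62
  @62: a [1B, align 1] → 63
  +1 tail pad (align 4)
  size 64, align 4
packed(1) layout:
  @0: c [1B, align 1] → 1
  @1: g [2B, align 1] → 3
  @3: f [4B, align 1] → 7
  @7: e [44B, align 1] → 51
  @51: h [1B, align 1] → 52
  @52: d [6B, align 1] → 58
  @58: b [2B, align 1] → 60
  @60: a [1B, align 1] → 61
  size 61, align 1
64 − 61 = 3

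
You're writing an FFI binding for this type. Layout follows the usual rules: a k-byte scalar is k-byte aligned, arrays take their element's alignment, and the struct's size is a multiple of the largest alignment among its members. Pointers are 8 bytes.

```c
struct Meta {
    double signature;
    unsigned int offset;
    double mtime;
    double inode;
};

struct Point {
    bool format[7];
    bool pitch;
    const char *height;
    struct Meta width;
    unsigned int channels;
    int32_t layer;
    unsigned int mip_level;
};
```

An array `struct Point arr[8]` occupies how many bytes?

Meta: 0..8  signature  (8B, 8-aligned); 8..12  offset  (4B, 4-aligned); 12..16  -- padding (4B); 16..24  mtime  (8B, 8-aligned); 24..32  inode  (8B, 8-aligned); sizeof = 32, alignof = 8
0..7  format  (7B, 1-aligned)
7..8  pitch  (1B, 1-aligned)
8..16  height  (8B, 8-aligned)
16..48  width  (32B, 8-aligned)
48..52  channels  (4B, 4-aligned)
52..56  layer  (4B, 4-aligned)
56..60  mip_level  (4B, 4-aligned)
60..64  -- tail padding (4B)
sizeof = 64, alignof = 8
array of 8: 8 × 64 = 512

512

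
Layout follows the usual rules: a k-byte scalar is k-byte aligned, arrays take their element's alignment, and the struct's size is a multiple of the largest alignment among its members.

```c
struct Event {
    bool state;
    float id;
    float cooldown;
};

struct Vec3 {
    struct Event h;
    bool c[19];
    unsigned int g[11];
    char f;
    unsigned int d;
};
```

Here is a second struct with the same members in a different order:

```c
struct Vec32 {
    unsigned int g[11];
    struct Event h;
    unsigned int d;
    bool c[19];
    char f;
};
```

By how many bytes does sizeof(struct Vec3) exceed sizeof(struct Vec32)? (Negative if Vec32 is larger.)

4

Event: @0: state [1B, align 1] → 1; +3 pad (align 4); @4: id [4B, align 4] → 8; @8: cooldown [4B, align 4] → 12; size 12, align 4
@0: h [12B, align 4] → 12
@12: c [19B, align 1] → 31
+1 pad (align 4)
@32: g [44B, align 4] → 76
@76: f [1B, align 1] → 77
+3 pad (align 4)
@80: d [4B, align 4] → 84
size 84, align 4
— Vec32 —
@0: g [44B, align 4] → 44
@44: h [12B, align 4] → 56
@56: d [4B, align 4] → 60
@60: c [19B, align 1] → 79
@79: f [1B, align 1] → 80
size 80, align 4
84 − 80 = 4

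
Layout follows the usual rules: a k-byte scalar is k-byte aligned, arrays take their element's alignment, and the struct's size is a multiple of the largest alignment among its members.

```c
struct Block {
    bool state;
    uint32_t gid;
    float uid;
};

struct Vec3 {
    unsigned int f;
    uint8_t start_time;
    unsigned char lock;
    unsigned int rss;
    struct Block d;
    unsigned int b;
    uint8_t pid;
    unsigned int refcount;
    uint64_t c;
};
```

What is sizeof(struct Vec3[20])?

960

Block: @0: state [1B, align 1] → 1; +3 pad (align 4); @4: gid [4B, align 4] → 8; @8: uid [4B, align 4] → 12; size 12, align 4
@0: f [4B, align 4] → 4
@4: start_time [1B, align 1] → 5
@5: lock [1B, align 1] → 6
+2 pad (align 4)
@8: rss [4B, align 4] → 12
@12: d [12B, align 4] → 24
@24: b [4B, align 4] → 28
@28: pid [1B, align 1] → 29
+3 pad (align 4)
@32: refcount [4B, align 4] → 36
+4 pad (align 8)
@40: c [8B, align 8] → 48
size 48, align 8
array of 20: 20 × 48 = 960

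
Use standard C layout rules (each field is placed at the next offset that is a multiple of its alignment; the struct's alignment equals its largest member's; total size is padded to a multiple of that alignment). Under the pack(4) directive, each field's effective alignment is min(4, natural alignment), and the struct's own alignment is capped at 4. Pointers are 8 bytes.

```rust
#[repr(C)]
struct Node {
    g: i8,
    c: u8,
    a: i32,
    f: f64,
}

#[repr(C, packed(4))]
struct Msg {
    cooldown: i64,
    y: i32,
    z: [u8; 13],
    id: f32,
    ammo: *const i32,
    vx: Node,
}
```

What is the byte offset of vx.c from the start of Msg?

41

Node: @0: g [1B, align 1] → 1; @1: c [1B, align 1] → 2; +2 pad (align 4); @4: a [4B, align 4] → 8; @8: f [8B, align 8] → 16; size 16, align 8
@0: cooldown [8B, align 4] → 8
@8: y [4B, align 4] → 12
@12: z [13B, align 1] → 25
+3 pad (align 4)
@28: id [4B, align 4] → 32
@32: ammo [8B, align 4] → 40
@40: vx [16B, align 4] → 56
within Node: c at 1
40 + 1 = 41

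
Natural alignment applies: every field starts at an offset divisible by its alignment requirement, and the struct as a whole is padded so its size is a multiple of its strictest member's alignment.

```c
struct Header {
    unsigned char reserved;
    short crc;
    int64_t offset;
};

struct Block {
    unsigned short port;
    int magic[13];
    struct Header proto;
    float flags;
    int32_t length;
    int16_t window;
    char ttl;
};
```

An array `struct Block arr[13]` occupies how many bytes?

Header: @0: reserved [1B, align 1] → 1; +1 pad (align 2); @2: crc [2B, align 2] → 4; +4 pad (align 8); @8: offset [8B, align 8] → 16; size 16, align 8
@0: port [2B, align 2] → 2
+2 pad (align 4)
@4: magic [52B, align 4] → 56
@56: proto [16B, align 8] → 72
@72: flags [4B, align 4] → 76
@76: length [4B, align 4] → 80
@80: window [2B, align 2] → 82
@82: ttl [1B, align 1] → 83
+5 tail pad (align 8)
size 88, align 8
array of 13: 13 × 88 = 1144

1144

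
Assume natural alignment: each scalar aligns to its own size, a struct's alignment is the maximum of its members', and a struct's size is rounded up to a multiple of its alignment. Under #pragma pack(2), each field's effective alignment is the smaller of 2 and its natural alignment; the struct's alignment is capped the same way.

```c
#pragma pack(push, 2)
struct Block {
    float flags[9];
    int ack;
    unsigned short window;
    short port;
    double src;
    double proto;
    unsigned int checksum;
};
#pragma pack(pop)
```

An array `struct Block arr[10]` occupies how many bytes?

flags at 0 (size 36, align 2) → ends 36
ack at 36 (size 4, align 2) → ends 40
window at 40 (size 2, align 2) → ends 42
port at 42 (size 2, align 2) → ends 44
src at 44 (size 8, align 2) → ends 52
proto at 52 (size 8, align 2) → ends 60
checksum at 60 (size 4, align 2) → ends 64
total 64 bytes, alignment 2
array of 10: 10 × 64 = 640

640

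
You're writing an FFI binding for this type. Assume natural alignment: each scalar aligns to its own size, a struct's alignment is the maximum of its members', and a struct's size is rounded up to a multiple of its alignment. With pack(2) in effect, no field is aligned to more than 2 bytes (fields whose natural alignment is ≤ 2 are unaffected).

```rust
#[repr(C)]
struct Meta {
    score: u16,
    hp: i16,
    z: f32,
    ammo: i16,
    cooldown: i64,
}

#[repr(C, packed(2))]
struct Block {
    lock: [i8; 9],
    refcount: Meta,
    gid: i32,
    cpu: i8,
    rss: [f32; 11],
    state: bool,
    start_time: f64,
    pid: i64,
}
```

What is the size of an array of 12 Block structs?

1224

Meta: score at 0 (size 2, align 2) → ends 2; hp at 2 (size 2, align 2) → ends 4; z at 4 (size 4, align 4) → ends 8; ammo at 8 (size 2, align 2) → ends 10; pad 6 to align 8 for cooldown; cooldown at 16 (size 8, align 8) → ends 24; total 24 bytes, alignment 8
lock at 0 (size 9, align 1) → ends 9
pad 1 to align 2 for refcount
refcount at 10 (size 24, align 2) → ends 34
gid at 34 (size 4, align 2) → ends 38
cpu at 38 (size 1, align 1) → ends 39
pad 1 to align 2 for rss
rss at 40 (size 44, align 2) → ends 84
state at 84 (size 1, align 1) → ends 85
pad 1 to align 2 for start_time
start_time at 86 (size 8, align 2) → ends 94
pid at 94 (size 8, align 2) → ends 102
total 102 bytes, alignment 2
array of 12: 12 × 102 = 1224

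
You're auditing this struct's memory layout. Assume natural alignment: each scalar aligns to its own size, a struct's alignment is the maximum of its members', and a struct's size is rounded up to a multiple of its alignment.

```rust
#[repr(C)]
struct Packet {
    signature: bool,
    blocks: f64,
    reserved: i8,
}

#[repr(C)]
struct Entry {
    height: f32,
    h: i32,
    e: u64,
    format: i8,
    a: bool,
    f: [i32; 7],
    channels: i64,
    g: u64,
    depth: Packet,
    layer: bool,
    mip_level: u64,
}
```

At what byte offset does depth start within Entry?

Packet: @0: signature [1B, align 1] → 1; +7 pad (align 8); @8: blocks [8B, align 8] → 16; @16: reserved [1B, align 1] → 17; +7 tail pad (align 8); size 24, align 8
@0: height [4B, align 4] → 4
@4: h [4B, align 4] → 8
@8: e [8B, align 8] → 16
@16: format [1B, align 1] → 17
@17: a [1B, align 1] → 18
+2 pad (align 4)
@20: f [28B, align 4] → 48
@48: channels [8B, align 8] → 56
@56: g [8B, align 8] → 64
@64: depth [24B, align 8] → 88

64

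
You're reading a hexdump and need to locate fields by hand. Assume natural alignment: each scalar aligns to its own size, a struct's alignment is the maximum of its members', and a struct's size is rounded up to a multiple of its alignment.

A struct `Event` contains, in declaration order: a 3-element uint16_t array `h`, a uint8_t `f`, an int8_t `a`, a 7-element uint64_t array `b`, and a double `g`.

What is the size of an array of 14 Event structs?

1008

h at 0 (size 6, align 2) → ends 6
f at 6 (size 1, align 1) → ends 7
a at 7 (size 1, align 1) → ends 8
b at 8 (size 56, align 8) → ends 64
g at 64 (size 8, align 8) → ends 72
total 72 bytes, alignment 8
array of 14: 14 × 72 = 1008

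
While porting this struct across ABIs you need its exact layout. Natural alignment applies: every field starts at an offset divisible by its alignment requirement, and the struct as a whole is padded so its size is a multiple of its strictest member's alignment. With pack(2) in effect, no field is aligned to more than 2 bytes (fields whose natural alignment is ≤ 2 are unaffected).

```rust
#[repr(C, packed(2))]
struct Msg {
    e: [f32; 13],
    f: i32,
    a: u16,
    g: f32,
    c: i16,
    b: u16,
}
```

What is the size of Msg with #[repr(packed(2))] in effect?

66

@0: e [52B, align 2] → 52
@52: f [4B, align 2] → 56
@56: a [2B, align 2] → 58
@58: g [4B, align 2] → 62
@62: c [2B, align 2] → 64
@64: b [2B, align 2] → 66
size 66, align 2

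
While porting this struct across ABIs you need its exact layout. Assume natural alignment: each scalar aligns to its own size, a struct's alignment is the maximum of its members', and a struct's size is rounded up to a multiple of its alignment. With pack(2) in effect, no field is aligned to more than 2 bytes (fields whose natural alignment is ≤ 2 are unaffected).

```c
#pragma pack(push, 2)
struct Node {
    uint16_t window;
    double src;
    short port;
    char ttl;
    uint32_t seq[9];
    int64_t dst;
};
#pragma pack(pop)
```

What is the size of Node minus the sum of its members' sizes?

@0: window [2B, align 2] → 2
@2: src [8B, align 2] → 10
@10: port [2B, align 2] → 12
@12: ttl [1B, align 1] → 13
+1 pad (align 2)
@14: seq [36B, align 2] → 50
@50: dst [8B, align 2] → 58
size 58, align 2
data bytes 57, size 58 → padding 1

1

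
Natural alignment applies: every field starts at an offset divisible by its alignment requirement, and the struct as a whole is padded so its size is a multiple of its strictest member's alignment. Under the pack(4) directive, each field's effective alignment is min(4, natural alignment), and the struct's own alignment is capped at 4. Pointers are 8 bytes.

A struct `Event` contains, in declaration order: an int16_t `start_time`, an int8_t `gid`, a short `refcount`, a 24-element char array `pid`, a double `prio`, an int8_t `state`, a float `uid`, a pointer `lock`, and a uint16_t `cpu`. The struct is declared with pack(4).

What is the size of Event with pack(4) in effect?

60

0..2  start_time  (2B, 2-aligned)
2..3  gid  (1B, 1-aligned)
3..4  -- padding (1B)
4..6  refcount  (2B, 2-aligned)
6..30  pid  (24B, 1-aligned)
30..32  -- padding (2B)
32..40  prio  (8B, 4-aligned)
40..41  state  (1B, 1-aligned)
41..44  -- padding (3B)
44..48  uid  (4B, 4-aligned)
48..56  lock  (8B, 4-aligned)
56..58  cpu  (2B, 2-aligned)
58..60  -- tail padding (2B)
sizeof = 60, alignof = 4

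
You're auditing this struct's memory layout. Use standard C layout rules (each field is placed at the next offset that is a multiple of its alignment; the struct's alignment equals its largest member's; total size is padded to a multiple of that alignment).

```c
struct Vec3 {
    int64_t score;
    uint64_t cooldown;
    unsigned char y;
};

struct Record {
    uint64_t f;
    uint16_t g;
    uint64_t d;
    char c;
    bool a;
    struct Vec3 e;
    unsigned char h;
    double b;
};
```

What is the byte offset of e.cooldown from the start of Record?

40

Vec3: 0..8  score  (8B, 8-aligned); 8..16  cooldown  (8B, 8-aligned); 16..17  y  (1B, 1-aligned); 17..24  -- tail padding (7B); sizeof = 24, alignof = 8
0..8  f  (8B, 8-aligned)
8..10  g  (2B, 2-aligned)
10..16  -- padding (6B)
16..24  d  (8B, 8-aligned)
24..25  c  (1B, 1-aligned)
25..26  a  (1B, 1-aligned)
26..32  -- padding (6B)
32..56  e  (24B, 8-aligned)
within Vec3: cooldown at 8
32 + 8 = 40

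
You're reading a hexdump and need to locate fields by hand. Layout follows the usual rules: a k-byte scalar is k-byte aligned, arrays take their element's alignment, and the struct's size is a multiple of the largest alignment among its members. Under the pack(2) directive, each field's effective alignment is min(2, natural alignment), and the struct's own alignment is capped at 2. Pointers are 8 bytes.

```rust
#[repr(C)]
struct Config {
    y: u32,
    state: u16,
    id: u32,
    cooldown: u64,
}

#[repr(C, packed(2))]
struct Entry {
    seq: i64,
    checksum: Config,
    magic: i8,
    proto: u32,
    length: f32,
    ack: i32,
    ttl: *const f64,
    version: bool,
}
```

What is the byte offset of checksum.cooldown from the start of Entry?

Config: y at 0 (size 4, align 4) → ends 4; state at 4 (size 2, align 2) → ends 6; pad 2 to align 4 for id; id at 8 (size 4, align 4) → ends 12; pad 4 to align 8 for cooldown; cooldown at 16 (size 8, align 8) → ends 24; total 24 bytes, alignment 8
seq at 0 (size 8, align 2) → ends 8
checksum at 8 (size 24, align 2) → ends 32
within Config: cooldown at 16
8 + 16 = 24

24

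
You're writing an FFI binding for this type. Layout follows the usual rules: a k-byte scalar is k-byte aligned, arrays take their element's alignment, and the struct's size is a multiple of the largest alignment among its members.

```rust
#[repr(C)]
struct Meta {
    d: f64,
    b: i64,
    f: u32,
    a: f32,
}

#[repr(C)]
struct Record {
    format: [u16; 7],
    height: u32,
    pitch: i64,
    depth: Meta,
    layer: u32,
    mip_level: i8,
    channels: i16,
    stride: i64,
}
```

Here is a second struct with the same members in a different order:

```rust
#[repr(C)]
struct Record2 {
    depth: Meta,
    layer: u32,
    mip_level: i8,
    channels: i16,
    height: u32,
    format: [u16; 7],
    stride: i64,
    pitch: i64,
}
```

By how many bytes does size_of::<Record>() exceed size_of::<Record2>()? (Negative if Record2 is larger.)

Meta: @0: d [8B, align 8] → 8; @8: b [8B, align 8] → 16; @16: f [4B, align 4] → 20; @20: a [4B, align 4] → 24; size 24, align 8
@0: format [14B, align 2] → 14
+2 pad (align 4)
@16: height [4B, align 4] → 20
+4 pad (align 8)
@24: pitch [8B, align 8] → 32
@32: depth [24B, align 8] → 56
@56: layer [4B, align 4] → 60
@60: mip_level [1B, align 1] → 61
+1 pad (align 2)
@62: channels [2B, align 2] → 64
@64: stride [8B, align 8] → 72
size 72, align 8
— Record2 —
@0: depth [24B, align 8] → 24
@24: layer [4B, align 4] → 28
@28: mip_level [1B, align 1] → 29
+1 pad (align 2)
@30: channels [2B, align 2] → 32
@32: height [4B, align 4] → 36
@36: format [14B, align 2] → 50
+6 pad (align 8)
@56: stride [8B, align 8] → 64
@64: pitch [8B, align 8] → 72
size 72, align 8
72 − 72 = 0

0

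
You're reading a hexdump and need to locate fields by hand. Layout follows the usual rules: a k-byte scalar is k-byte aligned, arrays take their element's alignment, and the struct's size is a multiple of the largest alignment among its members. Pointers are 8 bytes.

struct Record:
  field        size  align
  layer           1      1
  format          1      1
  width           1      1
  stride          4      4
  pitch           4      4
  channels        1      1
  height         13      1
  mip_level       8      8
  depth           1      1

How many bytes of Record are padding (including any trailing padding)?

0..1  layer  (1B, 1-aligned)
1..2  format  (1B, 1-aligned)
2..3  width  (1B, 1-aligned)
3..4  -- padding (1B)
4..8  stride  (4B, 4-aligned)
8..12  pitch  (4B, 4-aligned)
12..13  channels  (1B, 1-aligned)
13..26  height  (13B, 1-aligned)
26..32  -- padding (6B)
32..40  mip_level  (8B, 8-aligned)
40..41  depth  (1B, 1-aligned)
41..48  -- tail padding (7B)
sizeof = 48, alignof = 8
data bytes 34, size 48 → padding 14

14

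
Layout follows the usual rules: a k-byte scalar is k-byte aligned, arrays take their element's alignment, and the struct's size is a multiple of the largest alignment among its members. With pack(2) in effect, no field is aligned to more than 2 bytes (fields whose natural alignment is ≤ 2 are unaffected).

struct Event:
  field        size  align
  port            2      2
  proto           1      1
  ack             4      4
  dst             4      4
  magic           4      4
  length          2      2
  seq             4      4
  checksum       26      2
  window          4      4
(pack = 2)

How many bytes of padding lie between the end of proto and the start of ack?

1

port at 0 (size 2, align 2) → ends 2
proto at 2 (size 1, align 1) → ends 3
pad 1 to align 2 for ack
ack at 4 (size 4, align 2) → ends 8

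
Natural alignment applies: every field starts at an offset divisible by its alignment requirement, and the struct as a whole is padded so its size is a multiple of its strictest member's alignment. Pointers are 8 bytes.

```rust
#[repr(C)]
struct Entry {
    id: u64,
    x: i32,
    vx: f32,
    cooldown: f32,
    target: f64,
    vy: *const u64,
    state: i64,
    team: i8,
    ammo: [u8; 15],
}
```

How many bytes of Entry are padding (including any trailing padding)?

4

id at 0 (size 8, align 8) → ends 8
x at 8 (size 4, align 4) → ends 12
vx at 12 (size 4, align 4) → ends 16
cooldown at 16 (size 4, align 4) → ends 20
pad 4 to align 8 for target
target at 24 (size 8, align 8) → ends 32
vy at 32 (size 8, align 8) → ends 40
state at 40 (size 8, align 8) → ends 48
team at 48 (size 1, align 1) → ends 49
ammo at 49 (size 15, align 1) → ends 64
total 64 bytes, alignment 8
data bytes 60, size 64 → padding 4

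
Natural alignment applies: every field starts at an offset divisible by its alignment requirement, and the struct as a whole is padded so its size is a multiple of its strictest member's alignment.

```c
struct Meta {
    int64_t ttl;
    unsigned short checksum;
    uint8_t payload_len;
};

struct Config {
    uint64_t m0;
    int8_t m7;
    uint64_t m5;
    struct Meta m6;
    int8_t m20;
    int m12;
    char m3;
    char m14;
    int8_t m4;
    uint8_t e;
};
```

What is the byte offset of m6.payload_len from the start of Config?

34

Meta: @0: ttl [8B, align 8] → 8; @8: checksum [2B, align 2] → 10; @10: payload_len [1B, align 1] → 11; +5 tail pad (align 8); size 16, align 8
@0: m0 [8B, align 8] → 8
@8: m7 [1B, align 1] → 9
+7 pad (align 8)
@16: m5 [8B, align 8] → 24
@24: m6 [16B, align 8] → 40
within Meta: payload_len at 10
24 + 10 = 34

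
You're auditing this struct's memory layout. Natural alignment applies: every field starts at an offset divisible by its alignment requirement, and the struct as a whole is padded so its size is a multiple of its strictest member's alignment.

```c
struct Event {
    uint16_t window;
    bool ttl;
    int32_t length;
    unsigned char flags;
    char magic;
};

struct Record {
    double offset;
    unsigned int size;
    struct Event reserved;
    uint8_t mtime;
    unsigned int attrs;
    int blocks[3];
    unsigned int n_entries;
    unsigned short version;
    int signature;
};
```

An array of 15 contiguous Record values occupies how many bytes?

Event: 0..2  window  (2B, 2-aligned); 2..3  ttl  (1B, 1-aligned); 3..4  -- padding (1B); 4..8  length  (4B, 4-aligned); 8..9  flags  (1B, 1-aligned); 9..10  magic  (1B, 1-aligned); 10..12  -- tail padding (2B); sizeof = 12, alignof = 4
0..8  offset  (8B, 8-aligned)
8..12  size  (4B, 4-aligned)
12..24  reserved  (12B, 4-aligned)
24..25  mtime  (1B, 1-aligned)
25..28  -- padding (3B)
28..32  attrs  (4B, 4-aligned)
32..44  blocks  (12B, 4-aligned)
44..48  n_entries  (4B, 4-aligned)
48..50  version  (2B, 2-aligned)
50..52  -- padding (2B)
52..56  signature  (4B, 4-aligned)
sizeof = 56, alignof = 8
array of 15: 15 × 56 = 840

840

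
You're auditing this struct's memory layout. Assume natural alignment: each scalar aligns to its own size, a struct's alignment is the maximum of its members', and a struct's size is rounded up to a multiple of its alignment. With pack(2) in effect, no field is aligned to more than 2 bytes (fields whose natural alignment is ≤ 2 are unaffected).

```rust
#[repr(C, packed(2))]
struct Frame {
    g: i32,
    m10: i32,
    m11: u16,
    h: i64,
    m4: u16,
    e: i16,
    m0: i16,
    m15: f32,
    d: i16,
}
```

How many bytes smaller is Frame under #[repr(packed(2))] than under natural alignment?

natural layout:
  g at 0 (size 4, align 4) → ends 4
  m10 at 4 (size 4, align 4) → ends 8
  m11 at 8 (size 2, align 2) → ends 10
  pad 6 to align 8 for h
  h at 16 (size 8, align 8) → ends 24
  m4 at 24 (size 2, align 2) → ends 26
  e at 26 (size 2, align 2) → ends 28
  m0 at 28 (size 2, align 2) → ends 30
  pad 2 to align 4 for m15
  m15 at 32 (size 4, align 4) → ends 36
  d at 36 (size 2, align 2) → ends 38
  tail pad 2 to reach multiple of 8
  total 40 bytes, alignment 8
packed(2) layout:
  g at 0 (size 4, align 2) → ends 4
  m10 at 4 (size 4, align 2) → ends 8
  m11 at 8 (size 2, align 2) → ends 10
  h at 10 (size 8, align 2) → ends 18
  m4 at 18 (size 2, align 2) → ends 20
  e at 20 (size 2, align 2) → ends 22
  m0 at 22 (size 2, align 2) → ends 24
  m15 at 24 (size 4, align 2) → ends 28
  d at 28 (size 2, align 2) → ends 30
  total 30 bytes, alignment 2
40 − 30 = 10

10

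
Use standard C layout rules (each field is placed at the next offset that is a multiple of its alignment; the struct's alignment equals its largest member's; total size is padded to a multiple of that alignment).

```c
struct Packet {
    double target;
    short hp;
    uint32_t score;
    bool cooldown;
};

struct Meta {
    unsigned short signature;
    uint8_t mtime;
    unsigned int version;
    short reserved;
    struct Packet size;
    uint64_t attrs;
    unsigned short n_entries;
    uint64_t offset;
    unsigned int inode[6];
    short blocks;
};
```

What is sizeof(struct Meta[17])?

Packet: 0..8  target  (8B, 8-aligned); 8..10  hp  (2B, 2-aligned); 10..12  -- padding (2B); 12..16  score  (4B, 4-aligned); 16..17  cooldown  (1B, 1-aligned); 17..24  -- tail padding (7B); sizeof = 24, alignof = 8
0..2  signature  (2B, 2-aligned)
2..3  mtime  (1B, 1-aligned)
3..4  -- padding (1B)
4..8  version  (4B, 4-aligned)
8..10  reserved  (2B, 2-aligned)
10..16  -- padding (6B)
16..40  size  (24B, 8-aligned)
40..48  attrs  (8B, 8-aligned)
48..50  n_entries  (2B, 2-aligned)
50..56  -- padding (6B)
56..64  offset  (8B, 8-aligned)
64..88  inode  (24B, 4-aligned)
88..90  blocks  (2B, 2-aligned)
90..96  -- tail padding (6B)
sizeof = 96, alignof = 8
array of 17: 17 × 96 = 1632

1632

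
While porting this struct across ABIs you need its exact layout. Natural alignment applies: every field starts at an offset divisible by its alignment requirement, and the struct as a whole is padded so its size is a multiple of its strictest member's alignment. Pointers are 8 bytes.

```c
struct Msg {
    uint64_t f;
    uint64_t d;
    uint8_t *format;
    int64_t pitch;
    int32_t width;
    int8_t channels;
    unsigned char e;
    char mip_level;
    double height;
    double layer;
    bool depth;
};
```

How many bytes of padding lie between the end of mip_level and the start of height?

0..8  f  (8B, 8-aligned)
8..16  d  (8B, 8-aligned)
16..24  format  (8B, 8-aligned)
24..32  pitch  (8B, 8-aligned)
32..36  width  (4B, 4-aligned)
36..37  channels  (1B, 1-aligned)
37..38  e  (1B, 1-aligned)
38..39  mip_level  (1B, 1-aligned)
39..40  -- padding (1B)
40..48  height  (8B, 8-aligned)

1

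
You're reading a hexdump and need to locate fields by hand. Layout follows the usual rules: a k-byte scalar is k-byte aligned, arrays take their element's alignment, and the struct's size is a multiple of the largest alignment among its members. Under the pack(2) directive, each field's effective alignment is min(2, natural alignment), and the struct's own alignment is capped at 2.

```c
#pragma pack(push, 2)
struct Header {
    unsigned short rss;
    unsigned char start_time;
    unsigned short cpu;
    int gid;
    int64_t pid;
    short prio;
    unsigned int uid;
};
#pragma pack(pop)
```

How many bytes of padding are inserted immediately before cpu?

rss at 0 (size 2, align 2) → ends 2
start_time at 2 (size 1, align 1) → ends 3
pad 1 to align 2 for cpu
cpu at 4 (size 2, align 2) → ends 6

1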